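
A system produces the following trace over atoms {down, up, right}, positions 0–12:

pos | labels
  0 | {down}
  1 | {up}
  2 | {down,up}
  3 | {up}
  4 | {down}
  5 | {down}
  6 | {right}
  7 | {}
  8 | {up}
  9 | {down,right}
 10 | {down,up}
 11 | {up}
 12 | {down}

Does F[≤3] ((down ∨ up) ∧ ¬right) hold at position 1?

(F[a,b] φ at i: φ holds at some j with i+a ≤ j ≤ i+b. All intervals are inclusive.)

Holds

Check ((down ∨ up) ∧ ¬right) at each j in [1,4]:
  j=1: true
  j=2: true
  j=3: true
  j=4: true
Found at j=1 → formula holds.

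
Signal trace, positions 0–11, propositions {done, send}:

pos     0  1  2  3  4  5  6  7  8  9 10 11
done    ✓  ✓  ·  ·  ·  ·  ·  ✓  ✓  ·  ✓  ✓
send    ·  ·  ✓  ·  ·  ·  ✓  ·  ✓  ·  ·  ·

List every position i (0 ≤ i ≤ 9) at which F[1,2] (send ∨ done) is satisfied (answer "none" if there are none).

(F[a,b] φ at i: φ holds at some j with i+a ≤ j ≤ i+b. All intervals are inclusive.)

0, 1, 4, 5, 6, 7, 8, 9

Evaluate at each i in [0,9]:
  i=0: ✓ (witness j=1)
  i=1: ✓ (witness j=2)
  i=2: ✗ (none in [3,4])
  i=3: ✗ (none in [4,5])
  i=4: ✓ (witness j=6)
  i=5: ✓ (witness j=6)
  i=6: ✓ (witness j=7)
  i=7: ✓ (witness j=8)
  i=8: ✓ (witness j=10)
  i=9: ✓ (witness j=10)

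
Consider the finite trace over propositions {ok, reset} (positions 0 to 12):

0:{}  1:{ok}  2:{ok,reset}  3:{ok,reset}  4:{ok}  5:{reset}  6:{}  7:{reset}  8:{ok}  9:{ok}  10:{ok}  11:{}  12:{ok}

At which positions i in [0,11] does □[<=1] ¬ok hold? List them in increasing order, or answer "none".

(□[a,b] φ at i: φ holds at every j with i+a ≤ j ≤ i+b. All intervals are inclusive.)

5, 6

Evaluate at each i in [0,11]:
  i=0: ✗ (fails at j=1)
  i=1: ✗ (fails at j=1)
  i=2: ✗ (fails at j=2)
  i=3: ✗ (fails at j=3)
  i=4: ✗ (fails at j=4)
  i=5: ✓ (all of [5,6])
  i=6: ✓ (all of [6,7])
  i=7: ✗ (fails at j=8)
  i=8: ✗ (fails at j=8)
  i=9: ✗ (fails at j=9)
  i=10: ✗ (fails at j=10)
  i=11: ✗ (fails at j=12)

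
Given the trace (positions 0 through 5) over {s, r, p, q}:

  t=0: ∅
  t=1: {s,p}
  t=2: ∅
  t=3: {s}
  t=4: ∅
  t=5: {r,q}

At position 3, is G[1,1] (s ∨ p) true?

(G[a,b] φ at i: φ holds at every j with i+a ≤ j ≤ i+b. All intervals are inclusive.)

Check (s ∨ p) at every j in [4,4]:
  j=4: false
Fails at j=4 → formula fails.

Does not hold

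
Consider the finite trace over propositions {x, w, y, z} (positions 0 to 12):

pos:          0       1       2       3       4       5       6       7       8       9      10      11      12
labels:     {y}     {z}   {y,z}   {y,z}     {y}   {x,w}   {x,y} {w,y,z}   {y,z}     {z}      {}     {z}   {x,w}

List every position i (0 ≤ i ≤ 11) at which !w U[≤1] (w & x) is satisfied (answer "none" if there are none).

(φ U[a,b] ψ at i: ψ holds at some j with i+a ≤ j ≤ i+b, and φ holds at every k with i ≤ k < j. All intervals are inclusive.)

Evaluate at each i in [0,11]:
  i=0: ✗ (no rhs in [0,1])
  i=1: ✗ (no rhs in [1,2])
  i=2: ✗ (no rhs in [2,3])
  i=3: ✗ (no rhs in [3,4])
  i=4: ✓ (rhs at j=5; lhs holds on [4,4])
  i=5: ✓ (rhs at j=5)
  i=6: ✗ (no rhs in [6,7])
  i=7: ✗ (no rhs in [7,8])
  i=8: ✗ (no rhs in [8,9])
  i=9: ✗ (no rhs in [9,10])
  i=10: ✗ (no rhs in [10,11])
  i=11: ✓ (rhs at j=12; lhs holds on [11,11])

4, 5, 11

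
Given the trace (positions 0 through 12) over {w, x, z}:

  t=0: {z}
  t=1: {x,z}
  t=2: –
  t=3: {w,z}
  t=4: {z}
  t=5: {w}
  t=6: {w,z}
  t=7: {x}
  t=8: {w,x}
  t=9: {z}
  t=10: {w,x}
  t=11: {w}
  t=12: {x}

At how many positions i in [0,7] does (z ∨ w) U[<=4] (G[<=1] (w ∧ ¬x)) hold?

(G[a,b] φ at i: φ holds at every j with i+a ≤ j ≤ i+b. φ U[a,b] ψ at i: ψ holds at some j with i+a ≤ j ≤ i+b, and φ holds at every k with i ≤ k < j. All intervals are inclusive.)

3

Evaluate at each i in [0,7]:
  i=0: ✗ (no rhs in [0,4])
  i=1: ✗ (lhs fails at k=2 before rhs at j=5)
  i=2: ✗ (lhs fails at k=2 before rhs at j=5)
  i=3: ✓ (rhs at j=5; lhs holds on [3,4])
  i=4: ✓ (rhs at j=5; lhs holds on [4,4])
  i=5: ✓ (rhs at j=5)
  i=6: ✗ (no rhs in [6,10])
  i=7: ✗ (no rhs in [7,11])
Positions where it holds: {3, 4, 5} → 3.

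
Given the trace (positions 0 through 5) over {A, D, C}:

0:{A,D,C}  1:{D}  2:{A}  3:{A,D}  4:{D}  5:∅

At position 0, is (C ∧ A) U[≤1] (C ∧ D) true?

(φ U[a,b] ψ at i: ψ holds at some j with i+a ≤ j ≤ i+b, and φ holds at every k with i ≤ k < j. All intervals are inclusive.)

Holds

Need some j in [0,1] with (C ∧ D), and (C ∧ A) at every k in [0,j-1].
  j=0: (C ∧ D) holds; no prefix to check → satisfied.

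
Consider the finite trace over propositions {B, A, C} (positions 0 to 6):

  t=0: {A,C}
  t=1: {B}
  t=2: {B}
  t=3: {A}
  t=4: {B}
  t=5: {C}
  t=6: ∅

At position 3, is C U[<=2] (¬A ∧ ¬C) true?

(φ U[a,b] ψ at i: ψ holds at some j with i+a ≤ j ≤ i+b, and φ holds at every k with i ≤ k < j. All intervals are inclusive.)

No

Need some j in [3,5] with (¬A ∧ ¬C), and C at every k in [3,j-1].
  j=3: (¬A ∧ ¬C) false.
  j=4: (¬A ∧ ¬C) holds, but C fails at k=3 → not this j.
  j=5: (¬A ∧ ¬C) false.
No j in the window works → until fails.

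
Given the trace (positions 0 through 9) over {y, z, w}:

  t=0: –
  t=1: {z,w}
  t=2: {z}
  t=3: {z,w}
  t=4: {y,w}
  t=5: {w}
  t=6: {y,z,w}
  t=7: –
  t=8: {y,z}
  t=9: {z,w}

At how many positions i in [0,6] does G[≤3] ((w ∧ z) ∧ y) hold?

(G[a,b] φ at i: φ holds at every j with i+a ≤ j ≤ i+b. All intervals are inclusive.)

Evaluate at each i in [0,6]:
  i=0: ✗ (fails at j=0)
  i=1: ✗ (fails at j=1)
  i=2: ✗ (fails at j=2)
  i=3: ✗ (fails at j=3)
  i=4: ✗ (fails at j=4)
  i=5: ✗ (fails at j=5)
  i=6: ✗ (fails at j=7)
Positions where it holds: {} → 0.

0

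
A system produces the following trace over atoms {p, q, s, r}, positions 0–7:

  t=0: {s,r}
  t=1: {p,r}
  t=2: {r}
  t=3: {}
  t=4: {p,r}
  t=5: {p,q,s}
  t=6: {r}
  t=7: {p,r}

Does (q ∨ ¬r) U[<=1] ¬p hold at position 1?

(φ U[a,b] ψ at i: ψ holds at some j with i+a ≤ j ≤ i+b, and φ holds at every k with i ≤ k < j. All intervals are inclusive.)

No

Need some j in [1,2] with ¬p, and (q ∨ ¬r) at every k in [1,j-1].
  j=1: ¬p false.
  j=2: ¬p holds, but (q ∨ ¬r) fails at k=1 → not this j.
No j in the window works → until fails.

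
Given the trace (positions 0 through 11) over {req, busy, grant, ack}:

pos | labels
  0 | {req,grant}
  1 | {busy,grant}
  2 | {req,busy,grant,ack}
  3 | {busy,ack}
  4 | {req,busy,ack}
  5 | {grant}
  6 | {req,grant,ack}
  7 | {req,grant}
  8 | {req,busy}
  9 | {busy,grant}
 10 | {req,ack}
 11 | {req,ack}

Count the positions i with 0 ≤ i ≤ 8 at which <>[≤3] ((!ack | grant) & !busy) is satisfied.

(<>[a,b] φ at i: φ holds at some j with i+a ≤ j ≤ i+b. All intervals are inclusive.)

7

Evaluate at each i in [0,8]:
  i=0: ✓ (witness j=0)
  i=1: ✗ (none in [1,4])
  i=2: ✓ (witness j=5)
  i=3: ✓ (witness j=5)
  i=4: ✓ (witness j=5)
  i=5: ✓ (witness j=5)
  i=6: ✓ (witness j=6)
  i=7: ✓ (witness j=7)
  i=8: ✗ (none in [8,11])
Positions where it holds: {0, 2, 3, 4, 5, 6, 7} → 7.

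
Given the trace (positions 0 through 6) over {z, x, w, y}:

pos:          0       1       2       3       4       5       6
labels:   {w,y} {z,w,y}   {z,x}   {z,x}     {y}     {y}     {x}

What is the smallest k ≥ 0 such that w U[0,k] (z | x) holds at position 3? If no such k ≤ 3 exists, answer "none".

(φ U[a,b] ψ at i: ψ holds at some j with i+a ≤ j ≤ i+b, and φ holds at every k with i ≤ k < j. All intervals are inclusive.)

Need earliest j ≥ 3 with (z | x), and w at every k in [3,j-1].
  j=3: rhs holds (empty prefix). k = 0.

0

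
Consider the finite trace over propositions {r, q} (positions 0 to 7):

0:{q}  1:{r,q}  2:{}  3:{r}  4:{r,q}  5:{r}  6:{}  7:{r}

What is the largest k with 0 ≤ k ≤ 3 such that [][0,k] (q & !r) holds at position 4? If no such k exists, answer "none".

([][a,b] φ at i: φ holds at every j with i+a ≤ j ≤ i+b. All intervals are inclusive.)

none

(q & !r) must hold from j=4 onward; find where it first fails.
  j=4: fails → no k works.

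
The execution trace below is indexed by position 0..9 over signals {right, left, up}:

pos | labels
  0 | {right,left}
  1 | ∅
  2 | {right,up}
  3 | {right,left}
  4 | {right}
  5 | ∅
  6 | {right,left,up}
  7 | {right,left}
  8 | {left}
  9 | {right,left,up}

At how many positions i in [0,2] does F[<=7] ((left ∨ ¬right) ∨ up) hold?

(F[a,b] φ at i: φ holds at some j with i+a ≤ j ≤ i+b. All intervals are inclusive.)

3

Evaluate at each i in [0,2]:
  i=0: ✓ (witness j=0)
  i=1: ✓ (witness j=1)
  i=2: ✓ (witness j=2)
Positions where it holds: {0, 1, 2} → 3.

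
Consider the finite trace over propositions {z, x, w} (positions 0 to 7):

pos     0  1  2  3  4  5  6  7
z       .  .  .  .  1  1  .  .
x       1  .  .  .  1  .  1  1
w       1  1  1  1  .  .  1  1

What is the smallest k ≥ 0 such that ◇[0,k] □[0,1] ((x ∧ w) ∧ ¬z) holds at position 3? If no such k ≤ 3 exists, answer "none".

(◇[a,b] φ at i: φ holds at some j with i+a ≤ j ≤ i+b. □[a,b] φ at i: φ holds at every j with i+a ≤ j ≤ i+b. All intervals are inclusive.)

Scan j = 3,4,… for □[0,1] ((x ∧ w) ∧ ¬z):
  j=3: fails
  j=4: fails
  j=5: fails
  j=6: holds
First hit at j=6, so smallest k = 6-3 = 3.

3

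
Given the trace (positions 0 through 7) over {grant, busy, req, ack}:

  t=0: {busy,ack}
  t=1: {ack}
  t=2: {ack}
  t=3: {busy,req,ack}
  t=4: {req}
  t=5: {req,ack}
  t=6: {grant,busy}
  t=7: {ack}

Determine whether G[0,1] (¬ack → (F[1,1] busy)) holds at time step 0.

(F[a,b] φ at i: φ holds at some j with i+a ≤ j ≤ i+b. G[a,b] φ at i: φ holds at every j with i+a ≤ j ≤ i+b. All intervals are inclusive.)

Holds

Check (¬ack → (F[1,1] busy)) at every j in [0,1]:
  j=0: antecedent false → ✓
  j=1: antecedent false → ✓
All positions satisfy it → formula holds.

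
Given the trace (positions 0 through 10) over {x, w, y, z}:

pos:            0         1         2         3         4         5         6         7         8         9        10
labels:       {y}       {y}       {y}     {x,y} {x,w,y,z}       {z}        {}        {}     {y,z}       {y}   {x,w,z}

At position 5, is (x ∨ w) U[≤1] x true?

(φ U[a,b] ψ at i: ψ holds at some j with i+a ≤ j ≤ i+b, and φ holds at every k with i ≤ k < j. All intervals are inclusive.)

False

Need some j in [5,6] with x, and (x ∨ w) at every k in [5,j-1].
  j=5: x false.
  j=6: x false.
No j in the window works → until fails.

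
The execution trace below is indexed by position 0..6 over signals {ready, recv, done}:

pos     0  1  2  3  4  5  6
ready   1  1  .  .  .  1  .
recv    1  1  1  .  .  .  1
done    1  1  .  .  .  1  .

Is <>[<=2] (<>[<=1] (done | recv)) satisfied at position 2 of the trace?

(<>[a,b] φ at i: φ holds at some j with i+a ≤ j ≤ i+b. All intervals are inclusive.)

Holds

Check <>[<=1] (done | recv) at each j in [2,4]:
  j=2: holds (witness at 2)
  j=3: fails (none in [3,4])
  j=4: holds (witness at 5)
Found at j=2 → formula holds.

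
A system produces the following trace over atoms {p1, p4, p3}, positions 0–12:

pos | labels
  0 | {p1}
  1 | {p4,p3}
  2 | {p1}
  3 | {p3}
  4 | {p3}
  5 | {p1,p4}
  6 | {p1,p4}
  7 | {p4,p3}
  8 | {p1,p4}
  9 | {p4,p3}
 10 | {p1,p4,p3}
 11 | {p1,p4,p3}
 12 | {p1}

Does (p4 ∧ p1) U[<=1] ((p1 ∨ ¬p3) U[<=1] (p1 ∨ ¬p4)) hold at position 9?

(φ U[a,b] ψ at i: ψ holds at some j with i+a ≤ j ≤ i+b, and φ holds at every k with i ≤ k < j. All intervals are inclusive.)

Need some j in [9,10] with ((p1 ∨ ¬p3) U[<=1] (p1 ∨ ¬p4)), and (p4 ∧ p1) at every k in [9,j-1].
  j=9: ((p1 ∨ ¬p3) U[<=1] (p1 ∨ ¬p4)) — fails.
  j=10: ((p1 ∨ ¬p3) U[<=1] (p1 ∨ ¬p4)) holds, but (p4 ∧ p1) fails at k=9 → not this j.
No j in the window works → until fails.

No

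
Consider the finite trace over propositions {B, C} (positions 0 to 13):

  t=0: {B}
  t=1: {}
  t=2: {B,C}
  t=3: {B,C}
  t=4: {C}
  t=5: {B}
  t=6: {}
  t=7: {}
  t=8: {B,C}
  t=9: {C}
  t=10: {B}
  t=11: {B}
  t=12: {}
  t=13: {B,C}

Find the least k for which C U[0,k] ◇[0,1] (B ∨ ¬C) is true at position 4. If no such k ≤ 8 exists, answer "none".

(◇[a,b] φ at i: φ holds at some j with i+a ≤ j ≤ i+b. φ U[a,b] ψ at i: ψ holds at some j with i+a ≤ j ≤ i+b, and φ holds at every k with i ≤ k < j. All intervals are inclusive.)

0

Need earliest j ≥ 4 with ◇[0,1] (B ∨ ¬C), and C at every k in [4,j-1].
  j=4: rhs holds (empty prefix). k = 0.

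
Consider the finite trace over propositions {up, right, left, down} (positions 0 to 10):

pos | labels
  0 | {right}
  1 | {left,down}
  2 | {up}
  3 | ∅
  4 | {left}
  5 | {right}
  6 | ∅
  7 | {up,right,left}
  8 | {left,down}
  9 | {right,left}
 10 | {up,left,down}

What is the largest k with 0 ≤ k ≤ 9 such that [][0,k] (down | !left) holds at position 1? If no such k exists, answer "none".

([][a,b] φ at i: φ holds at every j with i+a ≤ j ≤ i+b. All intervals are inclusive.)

(down | !left) must hold from j=1 onward; find where it first fails.
  j=1: holds
  j=2: holds
  j=3: holds
  j=4: fails
Holds on [1,3], so largest k = 2.

2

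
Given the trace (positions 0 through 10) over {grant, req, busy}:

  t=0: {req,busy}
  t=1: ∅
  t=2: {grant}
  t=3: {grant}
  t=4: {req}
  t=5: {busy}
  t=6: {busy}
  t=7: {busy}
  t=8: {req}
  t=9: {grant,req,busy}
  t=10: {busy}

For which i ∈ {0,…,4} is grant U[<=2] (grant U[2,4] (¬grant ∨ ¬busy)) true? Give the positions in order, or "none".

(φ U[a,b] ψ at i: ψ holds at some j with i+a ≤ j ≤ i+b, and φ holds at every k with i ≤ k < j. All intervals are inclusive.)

2

Evaluate at each i in [0,4]:
  i=0: ✗ (lhs fails at k=0 before rhs at j=2)
  i=1: ✗ (lhs fails at k=1 before rhs at j=2)
  i=2: ✓ (rhs at j=2)
  i=3: ✗ (no rhs in [3,5])
  i=4: ✗ (no rhs in [4,6])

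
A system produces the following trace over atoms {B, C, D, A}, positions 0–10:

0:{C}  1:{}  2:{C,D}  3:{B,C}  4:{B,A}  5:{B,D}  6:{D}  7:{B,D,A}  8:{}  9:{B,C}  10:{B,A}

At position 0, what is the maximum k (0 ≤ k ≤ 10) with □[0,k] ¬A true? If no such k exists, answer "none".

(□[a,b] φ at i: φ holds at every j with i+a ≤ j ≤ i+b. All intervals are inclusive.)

¬A must hold from j=0 onward; find where it first fails.
  j=0: holds
  j=1: holds
  j=2: holds
  j=3: holds
  j=4: fails
Holds on [0,3], so largest k = 3.

3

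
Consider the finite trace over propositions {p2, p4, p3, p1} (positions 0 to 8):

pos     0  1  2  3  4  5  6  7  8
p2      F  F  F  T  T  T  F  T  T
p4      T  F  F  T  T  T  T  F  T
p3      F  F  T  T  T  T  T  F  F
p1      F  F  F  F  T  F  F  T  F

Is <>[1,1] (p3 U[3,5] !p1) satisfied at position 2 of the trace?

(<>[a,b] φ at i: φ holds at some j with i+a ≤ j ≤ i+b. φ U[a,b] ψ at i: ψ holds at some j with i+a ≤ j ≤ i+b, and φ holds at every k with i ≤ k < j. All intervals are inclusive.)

Check (p3 U[3,5] !p1) at each j in [3,3]:
  j=3: holds
Found at j=3 → formula holds.

True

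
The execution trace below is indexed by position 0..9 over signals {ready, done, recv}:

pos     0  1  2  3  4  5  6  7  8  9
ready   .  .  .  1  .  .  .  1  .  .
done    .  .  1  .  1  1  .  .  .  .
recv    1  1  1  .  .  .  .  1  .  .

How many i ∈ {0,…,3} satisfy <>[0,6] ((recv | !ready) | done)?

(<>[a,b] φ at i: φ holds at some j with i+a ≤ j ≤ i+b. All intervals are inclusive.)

Evaluate at each i in [0,3]:
  i=0: ✓ (witness j=0)
  i=1: ✓ (witness j=1)
  i=2: ✓ (witness j=2)
  i=3: ✓ (witness j=4)
Positions where it holds: {0, 1, 2, 3} → 4.

4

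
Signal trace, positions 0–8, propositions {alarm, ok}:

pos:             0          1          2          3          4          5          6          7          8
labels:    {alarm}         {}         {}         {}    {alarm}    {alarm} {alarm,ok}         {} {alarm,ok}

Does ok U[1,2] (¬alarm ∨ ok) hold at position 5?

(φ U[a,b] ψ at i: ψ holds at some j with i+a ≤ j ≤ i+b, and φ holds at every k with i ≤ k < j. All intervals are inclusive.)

No

Need some j in [6,7] with (¬alarm ∨ ok), and ok at every k in [5,j-1].
  j=6: (¬alarm ∨ ok) holds, but ok fails at k=5 → not this j.
  j=7: (¬alarm ∨ ok) holds, but ok fails at k=5 → not this j.
No j in the window works → until fails.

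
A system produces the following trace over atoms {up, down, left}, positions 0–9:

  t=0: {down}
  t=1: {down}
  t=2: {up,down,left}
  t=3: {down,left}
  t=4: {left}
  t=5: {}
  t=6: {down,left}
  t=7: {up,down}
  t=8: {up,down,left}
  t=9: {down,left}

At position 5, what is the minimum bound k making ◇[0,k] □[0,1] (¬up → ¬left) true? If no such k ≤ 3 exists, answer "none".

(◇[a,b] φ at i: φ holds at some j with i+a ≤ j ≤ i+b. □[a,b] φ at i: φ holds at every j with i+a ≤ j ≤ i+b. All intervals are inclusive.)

Scan j = 5,6,… for □[0,1] (¬up → ¬left):
  j=5: fails
  j=6: fails
  j=7: holds
First hit at j=7, so smallest k = 7-5 = 2.

2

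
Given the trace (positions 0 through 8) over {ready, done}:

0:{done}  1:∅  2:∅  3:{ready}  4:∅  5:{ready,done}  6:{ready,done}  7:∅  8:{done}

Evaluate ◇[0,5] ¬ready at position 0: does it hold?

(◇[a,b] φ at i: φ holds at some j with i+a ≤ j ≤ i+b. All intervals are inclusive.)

Yes

Check ¬ready at each j in [0,5]:
  j=0: true
  j=1: true
  j=2: true
  j=3: false
  j=4: true
  j=5: false
Found at j=0 → formula holds.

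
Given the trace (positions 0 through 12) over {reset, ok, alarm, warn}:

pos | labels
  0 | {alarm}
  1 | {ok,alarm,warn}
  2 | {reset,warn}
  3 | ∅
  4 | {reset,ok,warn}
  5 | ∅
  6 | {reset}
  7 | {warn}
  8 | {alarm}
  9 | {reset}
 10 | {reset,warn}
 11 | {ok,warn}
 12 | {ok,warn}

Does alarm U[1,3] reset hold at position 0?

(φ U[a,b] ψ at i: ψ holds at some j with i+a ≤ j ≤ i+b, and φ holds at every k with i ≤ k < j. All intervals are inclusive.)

True

Need some j in [1,3] with reset, and alarm at every k in [0,j-1].
  j=1: reset false.
  j=2: reset holds; alarm holds at every k in [0,1] → satisfied.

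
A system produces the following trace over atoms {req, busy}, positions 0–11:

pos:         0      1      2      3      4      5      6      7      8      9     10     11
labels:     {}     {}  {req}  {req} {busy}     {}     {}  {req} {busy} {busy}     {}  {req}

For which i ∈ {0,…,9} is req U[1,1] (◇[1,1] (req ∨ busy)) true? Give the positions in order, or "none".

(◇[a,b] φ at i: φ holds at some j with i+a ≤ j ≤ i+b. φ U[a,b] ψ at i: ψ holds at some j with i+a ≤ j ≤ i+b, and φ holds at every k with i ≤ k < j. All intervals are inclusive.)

2, 7

Evaluate at each i in [0,9]:
  i=0: ✗ (lhs fails at k=0 before rhs at j=1)
  i=1: ✗ (lhs fails at k=1 before rhs at j=2)
  i=2: ✓ (rhs at j=3; lhs holds on [2,2])
  i=3: ✗ (no rhs in [4,4])
  i=4: ✗ (no rhs in [5,5])
  i=5: ✗ (lhs fails at k=5 before rhs at j=6)
  i=6: ✗ (lhs fails at k=6 before rhs at j=7)
  i=7: ✓ (rhs at j=8; lhs holds on [7,7])
  i=8: ✗ (no rhs in [9,9])
  i=9: ✗ (lhs fails at k=9 before rhs at j=10)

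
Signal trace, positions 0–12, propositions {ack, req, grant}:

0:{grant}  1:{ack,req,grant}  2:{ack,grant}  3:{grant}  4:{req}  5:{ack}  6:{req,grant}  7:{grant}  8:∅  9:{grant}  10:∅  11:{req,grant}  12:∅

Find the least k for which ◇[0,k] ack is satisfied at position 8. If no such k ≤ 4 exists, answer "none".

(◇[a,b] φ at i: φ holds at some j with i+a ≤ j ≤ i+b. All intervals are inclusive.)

none

Scan j = 8,9,… for ack:
  j=8: fails
  j=9: fails
  j=10: fails
  j=11: fails
  j=12: fails
No j in [8,12] satisfies it → none.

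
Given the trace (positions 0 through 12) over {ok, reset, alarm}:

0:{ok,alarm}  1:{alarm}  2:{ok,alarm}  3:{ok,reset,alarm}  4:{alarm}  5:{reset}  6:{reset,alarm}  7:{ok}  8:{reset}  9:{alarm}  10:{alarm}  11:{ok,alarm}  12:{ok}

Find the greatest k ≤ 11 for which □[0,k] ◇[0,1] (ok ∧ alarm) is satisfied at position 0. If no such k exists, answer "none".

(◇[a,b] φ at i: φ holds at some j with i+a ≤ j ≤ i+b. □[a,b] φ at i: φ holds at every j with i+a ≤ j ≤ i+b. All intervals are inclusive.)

◇[0,1] (ok ∧ alarm) must hold from j=0 onward; find where it first fails.
  j=0: holds
  j=1: holds
  j=2: holds
  j=3: holds
  j=4: fails
Holds on [0,3], so largest k = 3.

3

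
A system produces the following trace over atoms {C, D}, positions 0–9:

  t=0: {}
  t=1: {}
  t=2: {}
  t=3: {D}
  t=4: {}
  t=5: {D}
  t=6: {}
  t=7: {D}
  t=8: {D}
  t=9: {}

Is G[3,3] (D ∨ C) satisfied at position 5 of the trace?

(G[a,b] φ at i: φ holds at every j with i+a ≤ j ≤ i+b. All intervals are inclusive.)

True

Check (D ∨ C) at every j in [8,8]:
  j=8: true
All positions satisfy it → formula holds.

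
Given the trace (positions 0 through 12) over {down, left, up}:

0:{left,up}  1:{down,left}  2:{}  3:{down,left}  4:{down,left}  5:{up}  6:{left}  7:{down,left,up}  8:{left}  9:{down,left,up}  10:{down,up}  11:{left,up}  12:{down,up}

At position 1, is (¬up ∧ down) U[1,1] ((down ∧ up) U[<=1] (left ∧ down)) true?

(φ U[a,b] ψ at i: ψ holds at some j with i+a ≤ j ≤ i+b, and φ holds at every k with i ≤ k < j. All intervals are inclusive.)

Need some j in [2,2] with ((down ∧ up) U[<=1] (left ∧ down)), and (¬up ∧ down) at every k in [1,j-1].
  j=2: ((down ∧ up) U[<=1] (left ∧ down)) — fails.
No j in the window works → until fails.

Does not hold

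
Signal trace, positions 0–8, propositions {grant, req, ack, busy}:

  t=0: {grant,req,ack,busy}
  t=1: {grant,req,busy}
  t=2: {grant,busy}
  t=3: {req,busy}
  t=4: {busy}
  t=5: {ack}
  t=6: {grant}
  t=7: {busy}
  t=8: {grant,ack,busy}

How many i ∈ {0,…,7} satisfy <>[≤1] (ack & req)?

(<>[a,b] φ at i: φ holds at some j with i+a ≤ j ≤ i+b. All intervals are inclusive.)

1

Evaluate at each i in [0,7]:
  i=0: ✓ (witness j=0)
  i=1: ✗ (none in [1,2])
  i=2: ✗ (none in [2,3])
  i=3: ✗ (none in [3,4])
  i=4: ✗ (none in [4,5])
  i=5: ✗ (none in [5,6])
  i=6: ✗ (none in [6,7])
  i=7: ✗ (none in [7,8])
Positions where it holds: {0} → 1.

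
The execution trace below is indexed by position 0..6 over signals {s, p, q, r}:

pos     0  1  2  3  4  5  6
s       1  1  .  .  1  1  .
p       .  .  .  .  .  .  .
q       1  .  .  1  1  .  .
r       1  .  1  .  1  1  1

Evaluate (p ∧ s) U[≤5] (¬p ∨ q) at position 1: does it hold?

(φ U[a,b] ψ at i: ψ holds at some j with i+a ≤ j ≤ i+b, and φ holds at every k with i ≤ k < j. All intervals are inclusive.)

Need some j in [1,6] with (¬p ∨ q), and (p ∧ s) at every k in [1,j-1].
  j=1: (¬p ∨ q) holds; no prefix to check → satisfied.

Yes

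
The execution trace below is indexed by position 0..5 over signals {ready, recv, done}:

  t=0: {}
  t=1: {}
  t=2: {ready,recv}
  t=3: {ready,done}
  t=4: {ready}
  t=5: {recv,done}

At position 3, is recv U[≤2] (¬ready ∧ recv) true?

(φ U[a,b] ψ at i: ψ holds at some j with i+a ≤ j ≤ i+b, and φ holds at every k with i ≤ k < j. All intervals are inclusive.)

Need some j in [3,5] with (¬ready ∧ recv), and recv at every k in [3,j-1].
  j=3: (¬ready ∧ recv) false.
  j=4: (¬ready ∧ recv) false.
  j=5: (¬ready ∧ recv) holds, but recv fails at k=3 → not this j.
No j in the window works → until fails.

Does not hold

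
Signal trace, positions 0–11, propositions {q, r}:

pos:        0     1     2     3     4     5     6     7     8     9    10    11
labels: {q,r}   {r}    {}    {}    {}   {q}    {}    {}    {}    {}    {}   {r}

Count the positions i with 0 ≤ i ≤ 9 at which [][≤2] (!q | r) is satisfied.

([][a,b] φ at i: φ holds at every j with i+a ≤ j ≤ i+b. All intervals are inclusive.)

Evaluate at each i in [0,9]:
  i=0: ✓ (all of [0,2])
  i=1: ✓ (all of [1,3])
  i=2: ✓ (all of [2,4])
  i=3: ✗ (fails at j=5)
  i=4: ✗ (fails at j=5)
  i=5: ✗ (fails at j=5)
  i=6: ✓ (all of [6,8])
  i=7: ✓ (all of [7,9])
  i=8: ✓ (all of [8,10])
  i=9: ✓ (all of [9,11])
Positions where it holds: {0, 1, 2, 6, 7, 8, 9} → 7.

7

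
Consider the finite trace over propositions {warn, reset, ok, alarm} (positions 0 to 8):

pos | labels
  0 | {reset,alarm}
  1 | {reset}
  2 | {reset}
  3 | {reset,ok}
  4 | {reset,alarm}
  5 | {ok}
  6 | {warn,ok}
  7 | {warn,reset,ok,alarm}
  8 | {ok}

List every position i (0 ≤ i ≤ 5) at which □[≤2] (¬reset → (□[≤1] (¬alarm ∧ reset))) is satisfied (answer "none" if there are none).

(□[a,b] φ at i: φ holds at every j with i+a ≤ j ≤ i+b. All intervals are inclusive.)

0, 1, 2

Evaluate at each i in [0,5]:
  i=0: ✓ (all of [0,2])
  i=1: ✓ (all of [1,3])
  i=2: ✓ (all of [2,4])
  i=3: ✗ (fails at j=5)
  i=4: ✗ (fails at j=5)
  i=5: ✗ (fails at j=5)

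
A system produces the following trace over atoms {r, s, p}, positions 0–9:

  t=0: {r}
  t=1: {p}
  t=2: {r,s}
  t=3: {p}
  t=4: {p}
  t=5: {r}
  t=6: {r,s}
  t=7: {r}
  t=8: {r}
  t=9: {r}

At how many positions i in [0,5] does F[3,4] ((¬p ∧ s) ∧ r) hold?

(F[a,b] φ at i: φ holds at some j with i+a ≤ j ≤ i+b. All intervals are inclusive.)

2

Evaluate at each i in [0,5]:
  i=0: ✗ (none in [3,4])
  i=1: ✗ (none in [4,5])
  i=2: ✓ (witness j=6)
  i=3: ✓ (witness j=6)
  i=4: ✗ (none in [7,8])
  i=5: ✗ (none in [8,9])
Positions where it holds: {2, 3} → 2.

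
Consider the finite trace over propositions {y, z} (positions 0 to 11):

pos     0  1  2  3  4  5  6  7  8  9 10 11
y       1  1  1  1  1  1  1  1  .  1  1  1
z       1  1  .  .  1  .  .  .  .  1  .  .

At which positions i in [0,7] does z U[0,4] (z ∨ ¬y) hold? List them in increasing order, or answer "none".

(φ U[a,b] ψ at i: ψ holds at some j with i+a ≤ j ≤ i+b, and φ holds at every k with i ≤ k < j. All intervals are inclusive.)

Evaluate at each i in [0,7]:
  i=0: ✓ (rhs at j=0)
  i=1: ✓ (rhs at j=1)
  i=2: ✗ (lhs fails at k=2 before rhs at j=4)
  i=3: ✗ (lhs fails at k=3 before rhs at j=4)
  i=4: ✓ (rhs at j=4)
  i=5: ✗ (lhs fails at k=5 before rhs at j=8)
  i=6: ✗ (lhs fails at k=6 before rhs at j=8)
  i=7: ✗ (lhs fails at k=7 before rhs at j=8)

0, 1, 4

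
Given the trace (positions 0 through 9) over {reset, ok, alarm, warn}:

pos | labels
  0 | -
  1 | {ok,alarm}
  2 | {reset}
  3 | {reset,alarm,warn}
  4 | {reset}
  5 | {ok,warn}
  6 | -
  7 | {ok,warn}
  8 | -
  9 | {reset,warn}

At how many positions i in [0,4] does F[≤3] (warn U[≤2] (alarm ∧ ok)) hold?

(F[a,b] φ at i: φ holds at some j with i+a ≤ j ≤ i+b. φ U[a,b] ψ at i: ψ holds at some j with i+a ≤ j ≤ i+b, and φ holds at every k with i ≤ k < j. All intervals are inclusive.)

2

Evaluate at each i in [0,4]:
  i=0: ✓ (witness j=1)
  i=1: ✓ (witness j=1)
  i=2: ✗ (none in [2,5])
  i=3: ✗ (none in [3,6])
  i=4: ✗ (none in [4,7])
Positions where it holds: {0, 1} → 2.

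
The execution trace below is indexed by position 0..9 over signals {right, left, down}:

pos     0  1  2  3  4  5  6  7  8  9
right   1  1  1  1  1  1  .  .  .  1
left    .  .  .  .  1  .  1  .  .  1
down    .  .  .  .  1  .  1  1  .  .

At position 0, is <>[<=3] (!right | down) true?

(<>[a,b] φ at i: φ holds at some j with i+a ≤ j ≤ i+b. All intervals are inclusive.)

Check (!right | down) at each j in [0,3]:
  j=0: false
  j=1: false
  j=2: false
  j=3: false
No position in the window satisfies it → formula fails.

False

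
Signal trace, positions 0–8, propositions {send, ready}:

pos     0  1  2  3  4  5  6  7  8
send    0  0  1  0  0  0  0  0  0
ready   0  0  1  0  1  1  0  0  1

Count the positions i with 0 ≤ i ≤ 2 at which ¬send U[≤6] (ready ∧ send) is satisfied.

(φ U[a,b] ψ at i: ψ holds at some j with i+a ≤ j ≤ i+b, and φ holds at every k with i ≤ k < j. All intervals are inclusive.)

3

Evaluate at each i in [0,2]:
  i=0: ✓ (rhs at j=2; lhs holds on [0,1])
  i=1: ✓ (rhs at j=2; lhs holds on [1,1])
  i=2: ✓ (rhs at j=2)
Positions where it holds: {0, 1, 2} → 3.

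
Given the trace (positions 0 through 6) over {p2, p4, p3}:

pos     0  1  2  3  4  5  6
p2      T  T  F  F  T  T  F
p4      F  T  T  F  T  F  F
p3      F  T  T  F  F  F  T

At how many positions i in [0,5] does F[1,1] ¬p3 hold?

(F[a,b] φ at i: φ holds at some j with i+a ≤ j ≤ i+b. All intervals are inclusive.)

Evaluate at each i in [0,5]:
  i=0: ✗ (none in [1,1])
  i=1: ✗ (none in [2,2])
  i=2: ✓ (witness j=3)
  i=3: ✓ (witness j=4)
  i=4: ✓ (witness j=5)
  i=5: ✗ (none in [6,6])
Positions where it holds: {2, 3, 4} → 3.

3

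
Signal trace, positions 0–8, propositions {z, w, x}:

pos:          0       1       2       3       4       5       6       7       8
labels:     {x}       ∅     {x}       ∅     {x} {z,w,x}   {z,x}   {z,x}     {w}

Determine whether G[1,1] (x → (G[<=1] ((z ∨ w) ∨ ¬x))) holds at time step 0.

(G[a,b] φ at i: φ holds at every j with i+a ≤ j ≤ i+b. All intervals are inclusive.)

Holds

Check (x → (G[<=1] ((z ∨ w) ∨ ¬x))) at every j in [1,1]:
  j=1: antecedent false → ✓
All positions satisfy it → formula holds.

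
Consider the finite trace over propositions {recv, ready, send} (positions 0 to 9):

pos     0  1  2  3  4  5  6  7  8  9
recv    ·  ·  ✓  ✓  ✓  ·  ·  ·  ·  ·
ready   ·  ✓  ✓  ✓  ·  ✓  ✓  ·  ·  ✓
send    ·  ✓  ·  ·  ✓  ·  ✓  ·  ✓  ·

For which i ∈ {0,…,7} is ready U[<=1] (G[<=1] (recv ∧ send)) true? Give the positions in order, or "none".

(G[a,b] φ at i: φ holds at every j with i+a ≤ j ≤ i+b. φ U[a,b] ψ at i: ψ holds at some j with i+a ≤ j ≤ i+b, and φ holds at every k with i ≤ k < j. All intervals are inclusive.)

Evaluate at each i in [0,7]:
  i=0: ✗ (no rhs in [0,1])
  i=1: ✗ (no rhs in [1,2])
  i=2: ✗ (no rhs in [2,3])
  i=3: ✗ (no rhs in [3,4])
  i=4: ✗ (no rhs in [4,5])
  i=5: ✗ (no rhs in [5,6])
  i=6: ✗ (no rhs in [6,7])
  i=7: ✗ (no rhs in [7,8])

none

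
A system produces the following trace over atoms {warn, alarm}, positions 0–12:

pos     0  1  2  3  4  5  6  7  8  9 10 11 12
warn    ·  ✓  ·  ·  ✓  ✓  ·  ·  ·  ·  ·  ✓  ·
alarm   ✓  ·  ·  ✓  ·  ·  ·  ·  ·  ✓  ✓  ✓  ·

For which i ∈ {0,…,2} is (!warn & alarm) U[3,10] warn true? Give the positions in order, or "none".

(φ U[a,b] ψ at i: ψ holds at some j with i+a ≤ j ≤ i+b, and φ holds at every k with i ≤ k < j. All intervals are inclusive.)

Evaluate at each i in [0,2]:
  i=0: ✗ (lhs fails at k=1 before rhs at j=4)
  i=1: ✗ (lhs fails at k=1 before rhs at j=4)
  i=2: ✗ (lhs fails at k=2 before rhs at j=5)

none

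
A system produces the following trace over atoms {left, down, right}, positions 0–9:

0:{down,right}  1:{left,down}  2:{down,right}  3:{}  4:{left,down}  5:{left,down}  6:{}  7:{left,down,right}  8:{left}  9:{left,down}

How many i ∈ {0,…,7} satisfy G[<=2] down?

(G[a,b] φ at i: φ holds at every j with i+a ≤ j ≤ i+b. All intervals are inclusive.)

Evaluate at each i in [0,7]:
  i=0: ✓ (all of [0,2])
  i=1: ✗ (fails at j=3)
  i=2: ✗ (fails at j=3)
  i=3: ✗ (fails at j=3)
  i=4: ✗ (fails at j=6)
  i=5: ✗ (fails at j=6)
  i=6: ✗ (fails at j=6)
  i=7: ✗ (fails at j=8)
Positions where it holds: {0} → 1.

1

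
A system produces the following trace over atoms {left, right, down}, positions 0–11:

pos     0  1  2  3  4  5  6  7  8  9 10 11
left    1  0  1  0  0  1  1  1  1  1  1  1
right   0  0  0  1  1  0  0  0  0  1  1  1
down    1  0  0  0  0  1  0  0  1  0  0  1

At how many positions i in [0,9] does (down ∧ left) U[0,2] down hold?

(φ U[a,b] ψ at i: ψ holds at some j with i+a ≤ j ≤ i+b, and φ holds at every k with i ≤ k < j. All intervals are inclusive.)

Evaluate at each i in [0,9]:
  i=0: ✓ (rhs at j=0)
  i=1: ✗ (no rhs in [1,3])
  i=2: ✗ (no rhs in [2,4])
  i=3: ✗ (lhs fails at k=3 before rhs at j=5)
  i=4: ✗ (lhs fails at k=4 before rhs at j=5)
  i=5: ✓ (rhs at j=5)
  i=6: ✗ (lhs fails at k=6 before rhs at j=8)
  i=7: ✗ (lhs fails at k=7 before rhs at j=8)
  i=8: ✓ (rhs at j=8)
  i=9: ✗ (lhs fails at k=9 before rhs at j=11)
Positions where it holds: {0, 5, 8} → 3.

3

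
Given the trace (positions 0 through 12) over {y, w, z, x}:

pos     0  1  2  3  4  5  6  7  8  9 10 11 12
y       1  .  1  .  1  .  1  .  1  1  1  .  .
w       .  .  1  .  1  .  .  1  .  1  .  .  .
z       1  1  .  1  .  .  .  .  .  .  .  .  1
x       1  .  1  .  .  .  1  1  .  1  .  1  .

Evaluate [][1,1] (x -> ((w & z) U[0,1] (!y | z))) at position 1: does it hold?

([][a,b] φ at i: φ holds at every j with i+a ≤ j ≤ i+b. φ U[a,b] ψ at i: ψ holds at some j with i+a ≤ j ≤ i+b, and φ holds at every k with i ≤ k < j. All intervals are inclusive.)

Check (x -> ((w & z) U[0,1] (!y | z))) at every j in [2,2]:
  j=2: antecedent true; consequent fails → ✗
Fails at j=2 → formula fails.

Does not hold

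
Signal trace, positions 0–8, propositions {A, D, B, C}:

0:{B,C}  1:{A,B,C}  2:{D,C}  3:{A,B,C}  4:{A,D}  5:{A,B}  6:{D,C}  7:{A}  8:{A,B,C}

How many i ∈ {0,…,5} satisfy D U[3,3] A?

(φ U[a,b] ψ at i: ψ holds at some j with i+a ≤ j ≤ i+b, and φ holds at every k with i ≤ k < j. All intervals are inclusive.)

Evaluate at each i in [0,5]:
  i=0: ✗ (lhs fails at k=0 before rhs at j=3)
  i=1: ✗ (lhs fails at k=1 before rhs at j=4)
  i=2: ✗ (lhs fails at k=3 before rhs at j=5)
  i=3: ✗ (no rhs in [6,6])
  i=4: ✗ (lhs fails at k=5 before rhs at j=7)
  i=5: ✗ (lhs fails at k=5 before rhs at j=8)
Positions where it holds: {} → 0.

0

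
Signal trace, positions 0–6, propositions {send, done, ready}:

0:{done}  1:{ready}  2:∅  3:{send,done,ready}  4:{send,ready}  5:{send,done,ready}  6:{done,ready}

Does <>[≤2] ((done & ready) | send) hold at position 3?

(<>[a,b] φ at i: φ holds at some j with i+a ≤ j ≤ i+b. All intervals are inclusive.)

Check ((done & ready) | send) at each j in [3,5]:
  j=3: true
  j=4: true
  j=5: true
Found at j=3 → formula holds.

True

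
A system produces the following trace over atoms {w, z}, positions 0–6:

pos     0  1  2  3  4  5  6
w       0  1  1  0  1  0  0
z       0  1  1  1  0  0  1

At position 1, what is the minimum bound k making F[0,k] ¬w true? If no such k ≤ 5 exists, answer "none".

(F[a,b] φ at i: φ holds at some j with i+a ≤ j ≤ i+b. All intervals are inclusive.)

Scan j = 1,2,… for ¬w:
  j=1: fails
  j=2: fails
  j=3: holds
First hit at j=3, so smallest k = 3-1 = 2.

2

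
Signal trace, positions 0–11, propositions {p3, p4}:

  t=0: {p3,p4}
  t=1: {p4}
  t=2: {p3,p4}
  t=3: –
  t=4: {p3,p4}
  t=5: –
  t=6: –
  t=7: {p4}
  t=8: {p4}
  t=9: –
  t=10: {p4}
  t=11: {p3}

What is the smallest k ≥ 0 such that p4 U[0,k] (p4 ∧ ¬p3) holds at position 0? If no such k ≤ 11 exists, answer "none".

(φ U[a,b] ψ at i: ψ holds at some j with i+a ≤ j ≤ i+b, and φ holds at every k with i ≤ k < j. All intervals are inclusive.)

1

Need earliest j ≥ 0 with (p4 ∧ ¬p3), and p4 at every k in [0,j-1].
  j=0: rhs fails.
  j=1: rhs holds; lhs holds on [0,0]. k = 1.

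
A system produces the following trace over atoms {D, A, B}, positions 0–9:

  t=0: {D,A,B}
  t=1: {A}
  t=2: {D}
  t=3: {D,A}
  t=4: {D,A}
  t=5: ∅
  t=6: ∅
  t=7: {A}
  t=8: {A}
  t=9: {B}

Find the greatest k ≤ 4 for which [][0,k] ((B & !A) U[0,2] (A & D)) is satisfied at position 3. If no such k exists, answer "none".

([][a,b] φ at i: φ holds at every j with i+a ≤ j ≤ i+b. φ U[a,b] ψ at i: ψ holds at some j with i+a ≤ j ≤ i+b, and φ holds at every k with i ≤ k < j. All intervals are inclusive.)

((B & !A) U[0,2] (A & D)) must hold from j=3 onward; find where it first fails.
  j=3: holds
  j=4: holds
  j=5: fails
Holds on [3,4], so largest k = 1.

1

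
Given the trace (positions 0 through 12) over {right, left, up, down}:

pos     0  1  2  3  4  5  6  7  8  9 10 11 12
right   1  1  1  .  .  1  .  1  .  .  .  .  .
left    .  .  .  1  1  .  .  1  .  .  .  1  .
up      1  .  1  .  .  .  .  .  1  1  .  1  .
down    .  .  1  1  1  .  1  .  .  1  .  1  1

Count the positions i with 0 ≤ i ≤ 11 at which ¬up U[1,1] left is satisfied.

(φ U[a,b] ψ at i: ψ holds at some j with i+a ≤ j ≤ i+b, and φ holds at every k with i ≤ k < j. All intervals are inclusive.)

3

Evaluate at each i in [0,11]:
  i=0: ✗ (no rhs in [1,1])
  i=1: ✗ (no rhs in [2,2])
  i=2: ✗ (lhs fails at k=2 before rhs at j=3)
  i=3: ✓ (rhs at j=4; lhs holds on [3,3])
  i=4: ✗ (no rhs in [5,5])
  i=5: ✗ (no rhs in [6,6])
  i=6: ✓ (rhs at j=7; lhs holds on [6,6])
  i=7: ✗ (no rhs in [8,8])
  i=8: ✗ (no rhs in [9,9])
  i=9: ✗ (no rhs in [10,10])
  i=10: ✓ (rhs at j=11; lhs holds on [10,10])
  i=11: ✗ (no rhs in [12,12])
Positions where it holds: {3, 6, 10} → 3.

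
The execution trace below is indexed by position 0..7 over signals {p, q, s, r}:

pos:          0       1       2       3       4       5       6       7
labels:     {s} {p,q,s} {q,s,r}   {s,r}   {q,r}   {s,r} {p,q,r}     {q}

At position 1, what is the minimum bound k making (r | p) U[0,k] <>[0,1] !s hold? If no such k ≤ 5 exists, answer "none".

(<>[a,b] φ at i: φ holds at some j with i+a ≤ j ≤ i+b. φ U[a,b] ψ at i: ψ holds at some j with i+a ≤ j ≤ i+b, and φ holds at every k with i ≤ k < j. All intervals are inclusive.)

Need earliest j ≥ 1 with <>[0,1] !s, and (r | p) at every k in [1,j-1].
  j=1: rhs fails.
  j=2: rhs fails.
  j=3: rhs holds; lhs holds on [1,2]. k = 2.

2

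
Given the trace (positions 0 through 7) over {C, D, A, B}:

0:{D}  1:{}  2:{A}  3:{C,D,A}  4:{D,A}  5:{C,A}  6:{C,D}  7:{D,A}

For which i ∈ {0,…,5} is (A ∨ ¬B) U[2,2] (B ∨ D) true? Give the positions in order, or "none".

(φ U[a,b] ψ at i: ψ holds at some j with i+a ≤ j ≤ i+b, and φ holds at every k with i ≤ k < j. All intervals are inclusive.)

1, 2, 4, 5

Evaluate at each i in [0,5]:
  i=0: ✗ (no rhs in [2,2])
  i=1: ✓ (rhs at j=3; lhs holds on [1,2])
  i=2: ✓ (rhs at j=4; lhs holds on [2,3])
  i=3: ✗ (no rhs in [5,5])
  i=4: ✓ (rhs at j=6; lhs holds on [4,5])
  i=5: ✓ (rhs at j=7; lhs holds on [5,6])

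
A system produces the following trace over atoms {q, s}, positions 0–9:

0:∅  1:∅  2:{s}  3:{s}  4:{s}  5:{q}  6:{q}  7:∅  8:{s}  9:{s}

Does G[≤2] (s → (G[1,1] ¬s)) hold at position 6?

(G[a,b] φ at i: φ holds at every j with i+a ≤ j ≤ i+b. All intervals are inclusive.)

No

Check (s → (G[1,1] ¬s)) at every j in [6,8]:
  j=6: antecedent false → ✓
  j=7: antecedent false → ✓
  j=8: antecedent true; consequent fails at 9 → ✗
Fails at j=8 → formula fails.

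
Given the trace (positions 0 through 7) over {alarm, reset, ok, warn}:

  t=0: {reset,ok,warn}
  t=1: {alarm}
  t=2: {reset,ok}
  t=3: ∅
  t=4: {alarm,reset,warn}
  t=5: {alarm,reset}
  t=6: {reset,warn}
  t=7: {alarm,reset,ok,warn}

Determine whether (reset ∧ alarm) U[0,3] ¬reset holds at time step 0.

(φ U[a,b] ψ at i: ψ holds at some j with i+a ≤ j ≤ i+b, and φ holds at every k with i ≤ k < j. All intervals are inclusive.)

Does not hold

Need some j in [0,3] with ¬reset, and (reset ∧ alarm) at every k in [0,j-1].
  j=0: ¬reset false.
  j=1: ¬reset holds, but (reset ∧ alarm) fails at k=0 → not this j.
  j=2: ¬reset false.
  j=3: ¬reset holds, but (reset ∧ alarm) fails at k=0 → not this j.
No j in the window works → until fails.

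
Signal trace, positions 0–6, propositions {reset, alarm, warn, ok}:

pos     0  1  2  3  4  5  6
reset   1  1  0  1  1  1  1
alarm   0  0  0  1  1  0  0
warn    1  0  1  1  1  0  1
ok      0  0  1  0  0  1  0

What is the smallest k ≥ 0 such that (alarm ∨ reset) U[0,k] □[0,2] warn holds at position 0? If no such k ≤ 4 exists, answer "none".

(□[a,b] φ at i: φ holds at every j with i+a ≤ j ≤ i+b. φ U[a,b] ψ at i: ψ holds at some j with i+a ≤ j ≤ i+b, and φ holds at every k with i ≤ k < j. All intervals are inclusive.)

Need earliest j ≥ 0 with □[0,2] warn, and (alarm ∨ reset) at every k in [0,j-1].
  j=0: rhs fails.
  j=1: rhs fails.
  j=2: rhs holds; lhs holds on [0,1]. k = 2.

2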